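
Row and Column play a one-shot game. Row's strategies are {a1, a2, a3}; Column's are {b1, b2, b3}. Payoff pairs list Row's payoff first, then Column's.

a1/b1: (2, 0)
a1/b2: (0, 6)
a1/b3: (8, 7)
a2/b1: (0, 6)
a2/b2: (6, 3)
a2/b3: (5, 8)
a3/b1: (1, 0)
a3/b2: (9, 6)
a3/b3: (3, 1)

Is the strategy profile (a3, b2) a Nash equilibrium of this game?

Yes

Holding Column at b2: Row gets 9 from a3, versus 0 from a1, 6 from a2. No profitable deviation for Row.
Holding Row at a3: Column gets 6 from b2, versus 0 from b1, 1 from b3. No profitable deviation for Column either.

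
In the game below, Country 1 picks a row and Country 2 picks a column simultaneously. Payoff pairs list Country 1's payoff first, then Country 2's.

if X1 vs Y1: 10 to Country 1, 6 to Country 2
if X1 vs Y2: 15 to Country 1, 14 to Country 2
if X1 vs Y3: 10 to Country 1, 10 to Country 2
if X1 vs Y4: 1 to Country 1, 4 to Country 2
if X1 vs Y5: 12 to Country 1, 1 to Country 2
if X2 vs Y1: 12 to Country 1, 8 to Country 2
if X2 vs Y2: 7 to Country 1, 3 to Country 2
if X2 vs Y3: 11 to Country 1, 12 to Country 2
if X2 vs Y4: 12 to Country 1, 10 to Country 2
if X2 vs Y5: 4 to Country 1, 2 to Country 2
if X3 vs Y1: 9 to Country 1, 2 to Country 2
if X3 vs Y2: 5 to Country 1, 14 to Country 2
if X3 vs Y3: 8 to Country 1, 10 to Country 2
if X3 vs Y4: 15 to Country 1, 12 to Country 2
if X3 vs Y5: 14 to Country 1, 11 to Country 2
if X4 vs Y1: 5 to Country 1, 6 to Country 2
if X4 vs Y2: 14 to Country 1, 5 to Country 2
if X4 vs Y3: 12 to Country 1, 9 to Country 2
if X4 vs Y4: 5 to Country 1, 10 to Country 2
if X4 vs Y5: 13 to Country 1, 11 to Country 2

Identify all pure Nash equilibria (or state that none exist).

Check mutual best responses: a cell is a NE iff neither player can gain by unilaterally deviating.
Country 1's best responses — vs Y1: X2 (payoff 12); vs Y2: X1 (payoff 15); vs Y3: X4 (payoff 12); vs Y4: X3 (payoff 15); vs Y5: X3 (payoff 14).
Country 2's best responses — vs X1: Y2 (payoff 14); vs X2: Y3 (payoff 12); vs X3: Y2 (payoff 14); vs X4: Y5 (payoff 11).
The only mutual best response is (X1, Y2); neither player gains by switching there.

(X1, Y2)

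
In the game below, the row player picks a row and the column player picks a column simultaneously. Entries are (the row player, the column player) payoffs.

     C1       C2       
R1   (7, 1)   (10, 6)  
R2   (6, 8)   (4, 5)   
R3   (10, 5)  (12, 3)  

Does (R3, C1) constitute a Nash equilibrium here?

Holding the column player at C1: the row player gets 10 from R3, versus 7 from R1, 6 from R2. No profitable deviation for the row player.
Holding the row player at R3: the column player gets 5 from C1, versus 3 from C2. No profitable deviation for the column player either.

Yes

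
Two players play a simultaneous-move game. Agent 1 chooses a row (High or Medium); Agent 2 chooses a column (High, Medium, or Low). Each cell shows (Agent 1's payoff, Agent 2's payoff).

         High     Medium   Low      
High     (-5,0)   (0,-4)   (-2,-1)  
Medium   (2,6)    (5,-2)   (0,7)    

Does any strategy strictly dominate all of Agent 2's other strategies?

A strategy is strictly dominant if it gives Agent 2 a strictly higher payoff than every other strategy, against every choice by the opponent.
High is not dominant: against Medium, Low gives 7 > 6.
Medium is not dominant: against High, High gives 0 > -4.
Low is not dominant: against High, High gives 0 > -1.
No single strategy is best against every opponent action.

No strictly dominant strategy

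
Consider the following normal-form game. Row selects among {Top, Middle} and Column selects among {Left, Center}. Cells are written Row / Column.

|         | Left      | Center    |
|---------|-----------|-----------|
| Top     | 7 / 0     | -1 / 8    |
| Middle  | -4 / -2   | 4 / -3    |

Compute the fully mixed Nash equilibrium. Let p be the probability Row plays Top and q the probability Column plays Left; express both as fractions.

p = 1/9, q = 5/16

In a mixed NE each player is indifferent between their pure strategies, so the opponent's mix sets the indifference.
Column indifferent between Left and Center: p·0 + (1−p)·(-2) = p·8 + (1−p)·(-3) ⟹ (-2) + 2p = (-3) + 11p ⟹ p = 1/9.
Row indifferent between Top and Middle: q·7 + (1−q)·(-1) = q·(-4) + (1−q)·4 ⟹ (-1) + 8q = 4 + (-8)q ⟹ q = 5/16.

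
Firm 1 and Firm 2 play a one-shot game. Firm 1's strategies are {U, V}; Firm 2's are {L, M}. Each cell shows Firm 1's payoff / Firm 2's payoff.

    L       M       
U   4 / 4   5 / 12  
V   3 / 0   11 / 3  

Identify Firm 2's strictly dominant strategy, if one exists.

M

A strategy is strictly dominant if it gives Firm 2 a strictly higher payoff than every other strategy, against every choice by the opponent.
M strictly dominates: vs U: 12 > 4; vs V: 3 > 0.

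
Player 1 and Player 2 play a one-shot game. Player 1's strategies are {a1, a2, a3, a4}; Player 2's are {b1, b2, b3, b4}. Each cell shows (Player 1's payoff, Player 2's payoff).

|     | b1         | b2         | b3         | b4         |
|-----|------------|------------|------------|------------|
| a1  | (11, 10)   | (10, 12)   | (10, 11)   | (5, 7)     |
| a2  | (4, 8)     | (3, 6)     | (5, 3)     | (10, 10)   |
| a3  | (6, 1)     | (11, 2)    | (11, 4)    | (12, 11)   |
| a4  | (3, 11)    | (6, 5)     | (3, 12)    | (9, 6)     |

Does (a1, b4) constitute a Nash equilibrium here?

Holding Player 2 at b4: Player 1 gets 5 from a1 but could get 12 by switching to a3. Player 1 has a profitable deviation.

No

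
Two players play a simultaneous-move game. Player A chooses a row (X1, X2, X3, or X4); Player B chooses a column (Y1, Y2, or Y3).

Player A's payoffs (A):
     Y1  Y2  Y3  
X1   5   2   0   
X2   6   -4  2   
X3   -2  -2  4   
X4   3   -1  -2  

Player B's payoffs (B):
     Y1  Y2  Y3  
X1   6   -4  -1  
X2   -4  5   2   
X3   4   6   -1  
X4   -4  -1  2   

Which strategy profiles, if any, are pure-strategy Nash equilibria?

Find each player's best response to every opponent strategy; NE are the intersections.
Player A's best responses — vs Y1: X2 (payoff 6); vs Y2: X1 (payoff 2); vs Y3: X3 (payoff 4).
Player B's best responses — vs X1: Y1 (payoff 6); vs X2: Y2 (payoff 5); vs X3: Y2 (payoff 6); vs X4: Y3 (payoff 2).
No cell has both players best-responding. For instance, Player A's best reply to Y2 is X1, but against X1 Player B prefers Y1 over Y2.

There is no pure-strategy Nash equilibrium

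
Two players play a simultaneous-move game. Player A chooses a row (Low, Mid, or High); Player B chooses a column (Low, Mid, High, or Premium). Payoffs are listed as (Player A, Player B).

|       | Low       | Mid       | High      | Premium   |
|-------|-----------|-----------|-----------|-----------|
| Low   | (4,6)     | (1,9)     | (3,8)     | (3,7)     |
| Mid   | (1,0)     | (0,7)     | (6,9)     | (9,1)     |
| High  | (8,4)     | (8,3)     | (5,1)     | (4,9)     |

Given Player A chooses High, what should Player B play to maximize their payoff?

Premium

With Player A fixed at High, Player B's payoffs are: Low → 4, Mid → 3, High → 1, Premium → 9.
The maximum is 9, achieved by Premium.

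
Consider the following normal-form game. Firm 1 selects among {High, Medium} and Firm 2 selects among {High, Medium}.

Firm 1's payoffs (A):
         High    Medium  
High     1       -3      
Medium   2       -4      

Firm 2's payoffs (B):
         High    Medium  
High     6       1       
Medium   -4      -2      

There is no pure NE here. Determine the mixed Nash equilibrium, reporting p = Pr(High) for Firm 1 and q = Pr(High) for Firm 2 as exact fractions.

Each player's mixing probability is pinned down by making the *other* player indifferent.
Firm 2 indifferent between High and Medium: p·6 + (1−p)·(-4) = p·1 + (1−p)·(-2) ⟹ (-4) + 10p = (-2) + 3p ⟹ p = 2/7.
Firm 1 indifferent between High and Medium: q·1 + (1−q)·(-3) = q·2 + (1−q)·(-4) ⟹ (-3) + 4q = (-4) + 6q ⟹ q = 1/2.

p = 2/7, q = 1/2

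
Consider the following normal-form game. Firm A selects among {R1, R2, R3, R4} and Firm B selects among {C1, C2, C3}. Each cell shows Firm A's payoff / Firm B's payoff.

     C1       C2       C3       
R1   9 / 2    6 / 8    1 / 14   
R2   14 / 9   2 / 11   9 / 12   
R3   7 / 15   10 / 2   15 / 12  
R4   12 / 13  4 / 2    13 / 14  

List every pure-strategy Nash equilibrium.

There is no pure-strategy Nash equilibrium

Check mutual best responses: a cell is a NE iff neither player can gain by unilaterally deviating.
Firm A's best responses — vs C1: R2 (payoff 14); vs C2: R3 (payoff 10); vs C3: R3 (payoff 15).
Firm B's best responses — vs R1: C3 (payoff 14); vs R2: C3 (payoff 12); vs R3: C1 (payoff 15); vs R4: C3 (payoff 14).
No cell has both players best-responding. For instance, Firm A's best reply to C1 is R2, but against R2 Firm B prefers C3 over C1.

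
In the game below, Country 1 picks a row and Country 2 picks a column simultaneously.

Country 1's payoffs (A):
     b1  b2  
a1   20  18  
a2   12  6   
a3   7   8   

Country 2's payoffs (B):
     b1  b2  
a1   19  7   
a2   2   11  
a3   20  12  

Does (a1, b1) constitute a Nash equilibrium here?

Yes

Holding Country 2 at b1: Country 1 gets 20 from a1, versus 12 from a2, 7 from a3. No profitable deviation for Country 1.
Holding Country 1 at a1: Country 2 gets 19 from b1, versus 7 from b2. No profitable deviation for Country 2 either.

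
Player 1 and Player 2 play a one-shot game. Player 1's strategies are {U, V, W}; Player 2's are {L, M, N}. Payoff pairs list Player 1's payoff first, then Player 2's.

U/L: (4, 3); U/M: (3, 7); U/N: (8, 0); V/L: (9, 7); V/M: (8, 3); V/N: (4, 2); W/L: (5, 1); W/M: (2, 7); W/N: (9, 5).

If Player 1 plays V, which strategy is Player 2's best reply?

With Player 1 fixed at V, Player 2's payoffs are: L → 7, M → 3, N → 2.
The maximum is 7, achieved by L.

L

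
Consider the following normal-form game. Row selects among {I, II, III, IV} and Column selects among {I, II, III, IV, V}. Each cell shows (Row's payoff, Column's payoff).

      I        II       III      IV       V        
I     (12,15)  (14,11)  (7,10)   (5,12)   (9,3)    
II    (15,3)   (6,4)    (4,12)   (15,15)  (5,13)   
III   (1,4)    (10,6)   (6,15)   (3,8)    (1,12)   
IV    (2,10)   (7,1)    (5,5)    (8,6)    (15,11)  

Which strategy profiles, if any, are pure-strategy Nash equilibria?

A profile is a Nash equilibrium when each player is best-responding to the other.
Row's best responses — vs I: II (payoff 15); vs II: I (payoff 14); vs III: I (payoff 7); vs IV: II (payoff 15); vs V: IV (payoff 15).
Column's best responses — vs I: I (payoff 15); vs II: IV (payoff 15); vs III: III (payoff 15); vs IV: V (payoff 11).
Mutual best responses occur at (II, IV) and (IV, V); at each, neither player gains by switching.

(II, IV) and (IV, V)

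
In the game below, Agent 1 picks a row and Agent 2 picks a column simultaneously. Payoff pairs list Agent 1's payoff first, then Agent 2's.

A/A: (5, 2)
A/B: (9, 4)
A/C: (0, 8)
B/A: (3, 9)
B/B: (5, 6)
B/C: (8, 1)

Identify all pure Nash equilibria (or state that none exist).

None

Find each player's best response to every opponent strategy; NE are the intersections.
Agent 1's best responses — vs A: A (payoff 5); vs B: A (payoff 9); vs C: B (payoff 8).
Agent 2's best responses — vs A: C (payoff 8); vs B: A (payoff 9).
No cell has both players best-responding. For instance, Agent 1's best reply to B is A, but against A Agent 2 prefers C over B.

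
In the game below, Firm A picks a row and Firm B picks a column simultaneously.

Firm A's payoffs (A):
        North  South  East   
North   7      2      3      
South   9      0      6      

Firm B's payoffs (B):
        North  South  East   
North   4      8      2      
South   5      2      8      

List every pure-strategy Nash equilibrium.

(North, South) and (South, East)

Check mutual best responses: a cell is a NE iff neither player can gain by unilaterally deviating.
Firm A's best responses — vs North: South (payoff 9); vs South: North (payoff 2); vs East: South (payoff 6).
Firm B's best responses — vs North: South (payoff 8); vs South: East (payoff 8).
Mutual best responses occur at (North, South) and (South, East); at each, neither player gains by switching.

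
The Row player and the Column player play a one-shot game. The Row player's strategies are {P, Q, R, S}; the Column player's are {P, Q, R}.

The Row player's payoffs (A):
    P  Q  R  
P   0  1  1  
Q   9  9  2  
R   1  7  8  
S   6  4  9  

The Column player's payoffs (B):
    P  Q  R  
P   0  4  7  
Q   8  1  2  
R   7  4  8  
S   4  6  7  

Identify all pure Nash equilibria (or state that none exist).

(Q, P) and (S, R)

A profile is a Nash equilibrium when each player is best-responding to the other.
The Row player's best responses — vs P: Q (payoff 9); vs Q: Q (payoff 9); vs R: S (payoff 9).
The Column player's best responses — vs P: R (payoff 7); vs Q: P (payoff 8); vs R: R (payoff 8); vs S: R (payoff 7).
Mutual best responses occur at (Q, P) and (S, R); at each, neither player gains by switching.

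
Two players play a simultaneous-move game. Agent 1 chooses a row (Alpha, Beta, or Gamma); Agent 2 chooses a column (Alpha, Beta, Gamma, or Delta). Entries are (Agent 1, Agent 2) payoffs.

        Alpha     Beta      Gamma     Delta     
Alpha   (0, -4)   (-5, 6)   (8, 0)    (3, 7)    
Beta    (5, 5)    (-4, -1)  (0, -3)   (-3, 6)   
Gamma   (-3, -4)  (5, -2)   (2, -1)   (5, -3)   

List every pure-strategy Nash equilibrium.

Find each player's best response to every opponent strategy; NE are the intersections.
Agent 1's best responses — vs Alpha: Beta (payoff 5); vs Beta: Gamma (payoff 5); vs Gamma: Alpha (payoff 8); vs Delta: Gamma (payoff 5).
Agent 2's best responses — vs Alpha: Delta (payoff 7); vs Beta: Delta (payoff 6); vs Gamma: Gamma (payoff -1).
No cell has both players best-responding. For instance, Agent 1's best reply to Delta is Gamma, but against Gamma Agent 2 prefers Gamma over Delta.

None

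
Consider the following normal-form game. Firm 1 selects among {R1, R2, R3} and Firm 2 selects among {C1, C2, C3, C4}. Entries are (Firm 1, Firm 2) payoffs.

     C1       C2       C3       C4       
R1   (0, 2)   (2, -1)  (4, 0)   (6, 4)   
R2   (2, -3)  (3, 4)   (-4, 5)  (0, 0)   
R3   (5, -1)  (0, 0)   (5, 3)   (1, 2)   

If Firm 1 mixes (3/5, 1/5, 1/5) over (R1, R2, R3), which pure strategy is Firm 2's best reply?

C4

Compute Firm 2's expected payoff from each pure strategy against the given mix.
C1: (3/5)·2 + (1/5)·(-3) + (1/5)·(-1) = 2/5
C2: (3/5)·(-1) + (1/5)·4 + (1/5)·0 = 1/5
C3: (3/5)·0 + (1/5)·5 + (1/5)·3 = 8/5
C4: (3/5)·4 + (1/5)·0 + (1/5)·2 = 14/5
Highest expected payoff is 14/5, from C4.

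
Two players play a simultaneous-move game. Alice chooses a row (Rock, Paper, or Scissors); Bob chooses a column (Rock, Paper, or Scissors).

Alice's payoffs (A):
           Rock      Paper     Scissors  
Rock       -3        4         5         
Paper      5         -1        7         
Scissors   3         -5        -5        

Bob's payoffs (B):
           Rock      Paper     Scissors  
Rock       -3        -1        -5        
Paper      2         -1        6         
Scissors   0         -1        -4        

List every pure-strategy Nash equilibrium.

Check mutual best responses: a cell is a NE iff neither player can gain by unilaterally deviating.
Alice's best responses — vs Rock: Paper (payoff 5); vs Paper: Rock (payoff 4); vs Scissors: Paper (payoff 7).
Bob's best responses — vs Rock: Paper (payoff -1); vs Paper: Scissors (payoff 6); vs Scissors: Rock (payoff 0).
Mutual best responses occur at (Rock, Paper) and (Paper, Scissors); at each, neither player gains by switching.

(Rock, Paper) and (Paper, Scissors)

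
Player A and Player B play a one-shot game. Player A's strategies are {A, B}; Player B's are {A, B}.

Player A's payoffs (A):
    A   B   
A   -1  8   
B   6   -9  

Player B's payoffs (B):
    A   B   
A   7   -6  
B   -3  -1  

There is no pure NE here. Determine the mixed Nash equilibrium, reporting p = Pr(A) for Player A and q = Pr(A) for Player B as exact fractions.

In a mixed NE each player is indifferent between their pure strategies, so the opponent's mix sets the indifference.
Player B indifferent between A and B: p·7 + (1−p)·(-3) = p·(-6) + (1−p)·(-1) ⟹ (-3) + 10p = (-1) + (-5)p ⟹ p = 2/15.
Player A indifferent between A and B: q·(-1) + (1−q)·8 = q·6 + (1−q)·(-9) ⟹ 8 + (-9)q = (-9) + 15q ⟹ q = 17/24.

p = 2/15, q = 17/24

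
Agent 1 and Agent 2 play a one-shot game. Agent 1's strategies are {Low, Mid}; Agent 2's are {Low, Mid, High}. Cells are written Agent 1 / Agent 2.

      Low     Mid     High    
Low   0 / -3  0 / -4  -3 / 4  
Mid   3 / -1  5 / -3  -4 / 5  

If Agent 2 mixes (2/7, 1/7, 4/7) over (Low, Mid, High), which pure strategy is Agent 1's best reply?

Agent 1's best reply maximizes expected payoff against the mix.
Low: (2/7)·0 + (1/7)·0 + (4/7)·(-3) = -12/7
Mid: (2/7)·3 + (1/7)·5 + (4/7)·(-4) = -5/7
Highest expected payoff is -5/7, from Mid.

Mid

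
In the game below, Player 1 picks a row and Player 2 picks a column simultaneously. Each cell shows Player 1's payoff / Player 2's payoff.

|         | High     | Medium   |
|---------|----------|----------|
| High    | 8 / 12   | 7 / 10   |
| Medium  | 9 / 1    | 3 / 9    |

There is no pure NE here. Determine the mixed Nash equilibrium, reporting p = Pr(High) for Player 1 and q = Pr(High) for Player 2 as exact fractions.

p = 4/5, q = 4/5

In a mixed NE each player is indifferent between their pure strategies, so the opponent's mix sets the indifference.
Player 2 indifferent between High and Medium: p·12 + (1−p)·1 = p·10 + (1−p)·9 ⟹ 1 + 11p = 9 + 1p ⟹ p = 4/5.
Player 1 indifferent between High and Medium: q·8 + (1−q)·7 = q·9 + (1−q)·3 ⟹ 7 + 1q = 3 + 6q ⟹ q = 4/5.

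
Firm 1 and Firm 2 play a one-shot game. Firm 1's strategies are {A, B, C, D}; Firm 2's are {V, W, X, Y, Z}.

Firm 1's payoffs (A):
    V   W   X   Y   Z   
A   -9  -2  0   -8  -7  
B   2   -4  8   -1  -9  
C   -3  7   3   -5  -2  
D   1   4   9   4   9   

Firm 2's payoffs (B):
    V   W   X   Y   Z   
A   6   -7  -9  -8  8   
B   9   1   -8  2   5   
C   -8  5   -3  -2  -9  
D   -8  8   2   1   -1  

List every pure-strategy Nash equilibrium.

Find each player's best response to every opponent strategy; NE are the intersections.
Firm 1's best responses — vs V: B (payoff 2); vs W: C (payoff 7); vs X: D (payoff 9); vs Y: D (payoff 4); vs Z: D (payoff 9).
Firm 2's best responses — vs A: Z (payoff 8); vs B: V (payoff 9); vs C: W (payoff 5); vs D: W (payoff 8).
Mutual best responses occur at (B, V) and (C, W); at each, neither player gains by switching.

(B, V) and (C, W)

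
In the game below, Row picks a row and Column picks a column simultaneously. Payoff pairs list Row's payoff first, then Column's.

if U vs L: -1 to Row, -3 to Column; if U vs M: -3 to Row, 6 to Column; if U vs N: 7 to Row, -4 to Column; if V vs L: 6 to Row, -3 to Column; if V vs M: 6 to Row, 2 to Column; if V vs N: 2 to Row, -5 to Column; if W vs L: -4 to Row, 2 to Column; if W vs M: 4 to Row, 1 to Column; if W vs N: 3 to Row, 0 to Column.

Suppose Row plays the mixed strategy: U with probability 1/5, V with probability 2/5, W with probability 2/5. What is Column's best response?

M

Column's best reply maximizes expected payoff against the mix.
L: (1/5)·(-3) + (2/5)·(-3) + (2/5)·2 = -1
M: (1/5)·6 + (2/5)·2 + (2/5)·1 = 12/5
N: (1/5)·(-4) + (2/5)·(-5) + (2/5)·0 = -14/5
Highest expected payoff is 12/5, from M.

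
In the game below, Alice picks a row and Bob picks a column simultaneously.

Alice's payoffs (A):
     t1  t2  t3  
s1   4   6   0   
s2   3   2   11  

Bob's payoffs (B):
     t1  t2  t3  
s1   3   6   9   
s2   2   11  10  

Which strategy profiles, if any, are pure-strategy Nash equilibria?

None

A profile is a Nash equilibrium when each player is best-responding to the other.
Alice's best responses — vs t1: s1 (payoff 4); vs t2: s1 (payoff 6); vs t3: s2 (payoff 11).
Bob's best responses — vs s1: t3 (payoff 9); vs s2: t2 (payoff 11).
No cell has both players best-responding. For instance, Alice's best reply to t1 is s1, but against s1 Bob prefers t3 over t1.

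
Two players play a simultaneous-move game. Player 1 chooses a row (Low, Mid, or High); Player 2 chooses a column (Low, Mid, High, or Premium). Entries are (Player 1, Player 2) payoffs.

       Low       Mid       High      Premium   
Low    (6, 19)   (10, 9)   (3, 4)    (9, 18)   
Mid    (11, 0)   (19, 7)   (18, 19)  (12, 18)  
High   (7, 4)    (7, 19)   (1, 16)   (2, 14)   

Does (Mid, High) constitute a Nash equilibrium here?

Holding Player 2 at High: Player 1 gets 18 from Mid, versus 3 from Low, 1 from High. No profitable deviation for Player 1.
Holding Player 1 at Mid: Player 2 gets 19 from High, versus 0 from Low, 7 from Mid, 18 from Premium. No profitable deviation for Player 2 either.

Yes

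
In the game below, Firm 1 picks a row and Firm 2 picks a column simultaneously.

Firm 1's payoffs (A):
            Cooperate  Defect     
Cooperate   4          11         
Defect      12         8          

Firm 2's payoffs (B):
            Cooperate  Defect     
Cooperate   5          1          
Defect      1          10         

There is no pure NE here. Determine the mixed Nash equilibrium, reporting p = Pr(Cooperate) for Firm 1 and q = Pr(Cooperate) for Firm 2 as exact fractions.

p = 9/13, q = 3/11

In a mixed NE each player is indifferent between their pure strategies, so the opponent's mix sets the indifference.
Firm 2 indifferent between Cooperate and Defect: p·5 + (1−p)·1 = p·1 + (1−p)·10 ⟹ 1 + 4p = 10 + (-9)p ⟹ p = 9/13.
Firm 1 indifferent between Cooperate and Defect: q·4 + (1−q)·11 = q·12 + (1−q)·8 ⟹ 11 + (-7)q = 8 + 4q ⟹ q = 3/11.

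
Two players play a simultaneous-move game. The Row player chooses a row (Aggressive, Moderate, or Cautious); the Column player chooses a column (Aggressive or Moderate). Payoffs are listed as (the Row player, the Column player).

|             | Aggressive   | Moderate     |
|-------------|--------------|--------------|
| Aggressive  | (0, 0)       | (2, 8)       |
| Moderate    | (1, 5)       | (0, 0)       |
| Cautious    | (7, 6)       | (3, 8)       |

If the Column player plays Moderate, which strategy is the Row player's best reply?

Cautious

With the Column player fixed at Moderate, the Row player's payoffs are: Aggressive → 2, Moderate → 0, Cautious → 3.
The maximum is 3, achieved by Cautious.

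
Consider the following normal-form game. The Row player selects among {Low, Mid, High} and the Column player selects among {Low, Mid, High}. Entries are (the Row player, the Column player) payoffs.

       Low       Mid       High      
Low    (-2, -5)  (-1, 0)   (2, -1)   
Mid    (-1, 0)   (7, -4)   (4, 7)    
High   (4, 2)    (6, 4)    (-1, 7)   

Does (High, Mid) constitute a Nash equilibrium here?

No

Holding the Column player at Mid: the Row player gets 6 from High but could get 7 by switching to Mid. The Row player has a profitable deviation.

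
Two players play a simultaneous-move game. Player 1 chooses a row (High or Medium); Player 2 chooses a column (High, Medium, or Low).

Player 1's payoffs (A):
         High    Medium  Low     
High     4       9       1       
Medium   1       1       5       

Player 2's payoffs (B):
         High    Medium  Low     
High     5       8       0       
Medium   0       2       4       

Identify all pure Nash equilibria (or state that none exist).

(High, Medium) and (Medium, Low)

Check mutual best responses: a cell is a NE iff neither player can gain by unilaterally deviating.
Player 1's best responses — vs High: High (payoff 4); vs Medium: High (payoff 9); vs Low: Medium (payoff 5).
Player 2's best responses — vs High: Medium (payoff 8); vs Medium: Low (payoff 4).
Mutual best responses occur at (High, Medium) and (Medium, Low); at each, neither player gains by switching.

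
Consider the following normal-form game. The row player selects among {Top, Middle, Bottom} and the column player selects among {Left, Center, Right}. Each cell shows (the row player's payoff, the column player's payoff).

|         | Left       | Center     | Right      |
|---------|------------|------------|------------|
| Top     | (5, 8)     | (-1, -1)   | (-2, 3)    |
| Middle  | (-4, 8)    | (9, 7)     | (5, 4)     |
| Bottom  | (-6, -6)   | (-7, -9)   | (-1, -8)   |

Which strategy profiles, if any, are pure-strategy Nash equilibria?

(Top, Left)

A profile is a Nash equilibrium when each player is best-responding to the other.
The row player's best responses — vs Left: Top (payoff 5); vs Center: Middle (payoff 9); vs Right: Middle (payoff 5).
The column player's best responses — vs Top: Left (payoff 8); vs Middle: Left (payoff 8); vs Bottom: Left (payoff -6).
The only mutual best response is (Top, Left); neither player gains by switching there.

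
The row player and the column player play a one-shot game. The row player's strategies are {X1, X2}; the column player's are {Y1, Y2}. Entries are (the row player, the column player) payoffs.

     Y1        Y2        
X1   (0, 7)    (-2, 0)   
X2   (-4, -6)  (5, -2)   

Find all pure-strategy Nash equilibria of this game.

(X1, Y1) and (X2, Y2)

A profile is a Nash equilibrium when each player is best-responding to the other.
The row player's best responses — vs Y1: X1 (payoff 0); vs Y2: X2 (payoff 5).
The column player's best responses — vs X1: Y1 (payoff 7); vs X2: Y2 (payoff -2).
Mutual best responses occur at (X1, Y1) and (X2, Y2); at each, neither player gains by switching.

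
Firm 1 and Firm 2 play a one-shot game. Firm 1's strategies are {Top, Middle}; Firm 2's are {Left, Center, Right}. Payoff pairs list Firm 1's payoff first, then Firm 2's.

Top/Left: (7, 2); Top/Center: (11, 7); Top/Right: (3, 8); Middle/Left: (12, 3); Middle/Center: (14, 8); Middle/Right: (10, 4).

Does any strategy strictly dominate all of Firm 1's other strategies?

A strategy is strictly dominant if it gives Firm 1 a strictly higher payoff than every other strategy, against every choice by the opponent.
Middle strictly dominates: vs Left: 12 > 7; vs Center: 14 > 11; vs Right: 10 > 3.

Middle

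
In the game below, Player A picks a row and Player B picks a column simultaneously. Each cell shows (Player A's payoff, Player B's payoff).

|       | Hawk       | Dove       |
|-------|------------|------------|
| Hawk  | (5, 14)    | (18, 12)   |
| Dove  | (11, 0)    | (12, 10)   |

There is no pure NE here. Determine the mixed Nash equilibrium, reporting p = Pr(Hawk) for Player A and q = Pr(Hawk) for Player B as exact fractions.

p = 5/6, q = 1/2

Each player's mixing probability is pinned down by making the *other* player indifferent.
Player B indifferent between Hawk and Dove: p·14 + (1−p)·0 = p·12 + (1−p)·10 ⟹ 0 + 14p = 10 + 2p ⟹ p = 5/6.
Player A indifferent between Hawk and Dove: q·5 + (1−q)·18 = q·11 + (1−q)·12 ⟹ 18 + (-13)q = 12 + (-1)q ⟹ q = 1/2.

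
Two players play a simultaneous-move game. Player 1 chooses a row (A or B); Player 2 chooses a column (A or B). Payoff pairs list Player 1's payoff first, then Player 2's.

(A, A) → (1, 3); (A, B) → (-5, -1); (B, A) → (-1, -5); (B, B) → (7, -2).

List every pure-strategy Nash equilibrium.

Find each player's best response to every opponent strategy; NE are the intersections.
Player 1's best responses — vs A: A (payoff 1); vs B: B (payoff 7).
Player 2's best responses — vs A: A (payoff 3); vs B: B (payoff -2).
Mutual best responses occur at (A, A) and (B, B); at each, neither player gains by switching.

(A, A) and (B, B)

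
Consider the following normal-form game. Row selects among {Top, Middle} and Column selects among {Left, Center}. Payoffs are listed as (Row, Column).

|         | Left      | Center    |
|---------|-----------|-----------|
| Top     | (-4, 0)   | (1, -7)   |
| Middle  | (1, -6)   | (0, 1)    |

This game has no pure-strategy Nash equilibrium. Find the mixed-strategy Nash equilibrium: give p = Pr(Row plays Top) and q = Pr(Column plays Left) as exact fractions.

Each player's mixing probability is pinned down by making the *other* player indifferent.
Column indifferent between Left and Center: p·0 + (1−p)·(-6) = p·(-7) + (1−p)·1 ⟹ (-6) + 6p = 1 + (-8)p ⟹ p = 1/2.
Row indifferent between Top and Middle: q·(-4) + (1−q)·1 = q·1 + (1−q)·0 ⟹ 1 + (-5)q = 0 + 1q ⟹ q = 1/6.

p = 1/2, q = 1/6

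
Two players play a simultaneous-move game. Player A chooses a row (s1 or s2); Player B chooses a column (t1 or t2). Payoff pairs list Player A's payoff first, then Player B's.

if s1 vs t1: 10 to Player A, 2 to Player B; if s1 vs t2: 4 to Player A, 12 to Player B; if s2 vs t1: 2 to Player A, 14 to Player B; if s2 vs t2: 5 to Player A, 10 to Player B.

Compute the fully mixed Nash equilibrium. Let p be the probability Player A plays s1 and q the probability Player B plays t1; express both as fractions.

Each player's mixing probability is pinned down by making the *other* player indifferent.
Player B indifferent between t1 and t2: p·2 + (1−p)·14 = p·12 + (1−p)·10 ⟹ 14 + (-12)p = 10 + 2p ⟹ p = 2/7.
Player A indifferent between s1 and s2: q·10 + (1−q)·4 = q·2 + (1−q)·5 ⟹ 4 + 6q = 5 + (-3)q ⟹ q = 1/9.

p = 2/7, q = 1/9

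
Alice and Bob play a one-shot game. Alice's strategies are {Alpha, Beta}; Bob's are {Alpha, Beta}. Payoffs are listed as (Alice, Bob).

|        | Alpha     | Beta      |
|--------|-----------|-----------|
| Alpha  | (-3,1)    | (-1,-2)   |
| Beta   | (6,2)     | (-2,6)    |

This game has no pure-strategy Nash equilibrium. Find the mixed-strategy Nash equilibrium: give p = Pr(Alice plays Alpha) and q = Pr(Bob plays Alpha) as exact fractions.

p = 4/7, q = 1/10

Each player's mixing probability is pinned down by making the *other* player indifferent.
Bob indifferent between Alpha and Beta: p·1 + (1−p)·2 = p·(-2) + (1−p)·6 ⟹ 2 + (-1)p = 6 + (-8)p ⟹ p = 4/7.
Alice indifferent between Alpha and Beta: q·(-3) + (1−q)·(-1) = q·6 + (1−q)·(-2) ⟹ (-1) + (-2)q = (-2) + 8q ⟹ q = 1/10.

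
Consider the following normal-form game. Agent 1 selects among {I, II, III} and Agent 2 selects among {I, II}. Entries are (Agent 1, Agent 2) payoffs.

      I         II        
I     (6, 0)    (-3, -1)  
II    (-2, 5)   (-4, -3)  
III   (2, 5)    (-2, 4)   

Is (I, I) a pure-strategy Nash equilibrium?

Yes

Holding Agent 2 at I: Agent 1 gets 6 from I, versus -2 from II, 2 from III. No profitable deviation for Agent 1.
Holding Agent 1 at I: Agent 2 gets 0 from I, versus -1 from II. No profitable deviation for Agent 2 either.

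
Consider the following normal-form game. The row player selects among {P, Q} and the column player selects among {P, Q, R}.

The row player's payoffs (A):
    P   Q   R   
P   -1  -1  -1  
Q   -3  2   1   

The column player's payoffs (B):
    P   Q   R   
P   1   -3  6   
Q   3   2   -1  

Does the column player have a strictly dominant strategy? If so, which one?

None

Check whether one of the column player's strategies beats all alternatives regardless of what the opponent does.
P is not dominant: against P, R gives 6 > 1.
Q is not dominant: against P, P gives 1 > -3.
R is not dominant: against Q, P gives 3 > -1.
No single strategy is best against every opponent action.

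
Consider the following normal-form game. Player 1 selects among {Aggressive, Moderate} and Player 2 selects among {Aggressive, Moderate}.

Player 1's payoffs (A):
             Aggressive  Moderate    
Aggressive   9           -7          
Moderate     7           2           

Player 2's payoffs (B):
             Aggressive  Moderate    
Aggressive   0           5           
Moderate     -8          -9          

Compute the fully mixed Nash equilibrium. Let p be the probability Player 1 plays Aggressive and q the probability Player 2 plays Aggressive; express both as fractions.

p = 1/6, q = 9/11

Each player's mixing probability is pinned down by making the *other* player indifferent.
Player 2 indifferent between Aggressive and Moderate: p·0 + (1−p)·(-8) = p·5 + (1−p)·(-9) ⟹ (-8) + 8p = (-9) + 14p ⟹ p = 1/6.
Player 1 indifferent between Aggressive and Moderate: q·9 + (1−q)·(-7) = q·7 + (1−q)·2 ⟹ (-7) + 16q = 2 + 5q ⟹ q = 9/11.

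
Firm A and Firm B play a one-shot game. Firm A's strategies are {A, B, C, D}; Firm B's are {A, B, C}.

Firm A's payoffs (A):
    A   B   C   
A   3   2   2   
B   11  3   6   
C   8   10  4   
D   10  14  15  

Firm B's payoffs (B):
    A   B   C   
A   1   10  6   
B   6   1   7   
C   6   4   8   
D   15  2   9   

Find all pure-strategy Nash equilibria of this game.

A profile is a Nash equilibrium when each player is best-responding to the other.
Firm A's best responses — vs A: B (payoff 11); vs B: D (payoff 14); vs C: D (payoff 15).
Firm B's best responses — vs A: B (payoff 10); vs B: C (payoff 7); vs C: C (payoff 8); vs D: A (payoff 15).
No cell has both players best-responding. For instance, Firm A's best reply to B is D, but against D Firm B prefers A over B.

None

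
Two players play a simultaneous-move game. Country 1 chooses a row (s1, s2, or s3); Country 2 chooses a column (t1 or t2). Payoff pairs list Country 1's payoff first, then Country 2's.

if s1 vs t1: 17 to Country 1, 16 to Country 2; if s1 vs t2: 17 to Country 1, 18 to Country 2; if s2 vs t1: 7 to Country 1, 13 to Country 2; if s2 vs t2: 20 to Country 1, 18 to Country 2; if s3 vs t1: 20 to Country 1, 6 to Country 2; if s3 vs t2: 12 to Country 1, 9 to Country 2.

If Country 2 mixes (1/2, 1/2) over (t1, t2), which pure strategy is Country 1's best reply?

Compute Country 1's expected payoff from each pure strategy against the given mix.
s1: (1/2)·17 + (1/2)·17 = 17
s2: (1/2)·7 + (1/2)·20 = 27/2
s3: (1/2)·20 + (1/2)·12 = 16
Highest expected payoff is 17, from s1.

s1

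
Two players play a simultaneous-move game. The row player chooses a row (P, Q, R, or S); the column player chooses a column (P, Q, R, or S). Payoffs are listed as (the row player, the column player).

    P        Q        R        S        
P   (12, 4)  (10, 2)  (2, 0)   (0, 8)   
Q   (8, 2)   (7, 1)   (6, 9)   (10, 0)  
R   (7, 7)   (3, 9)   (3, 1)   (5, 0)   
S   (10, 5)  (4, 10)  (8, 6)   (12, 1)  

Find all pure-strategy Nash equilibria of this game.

Find each player's best response to every opponent strategy; NE are the intersections.
The row player's best responses — vs P: P (payoff 12); vs Q: P (payoff 10); vs R: S (payoff 8); vs S: S (payoff 12).
The column player's best responses — vs P: S (payoff 8); vs Q: R (payoff 9); vs R: Q (payoff 9); vs S: Q (payoff 10).
No cell has both players best-responding. For instance, the row player's best reply to R is S, but against S the column player prefers Q over R.

No pure-strategy Nash equilibrium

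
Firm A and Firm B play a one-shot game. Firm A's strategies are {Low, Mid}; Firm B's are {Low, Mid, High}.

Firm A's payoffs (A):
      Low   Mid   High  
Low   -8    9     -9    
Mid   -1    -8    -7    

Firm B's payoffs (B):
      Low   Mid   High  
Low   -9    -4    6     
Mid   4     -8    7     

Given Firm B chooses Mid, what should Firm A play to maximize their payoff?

With Firm B fixed at Mid, Firm A's payoffs are: Low → 9, Mid → -8.
The maximum is 9, achieved by Low.

Low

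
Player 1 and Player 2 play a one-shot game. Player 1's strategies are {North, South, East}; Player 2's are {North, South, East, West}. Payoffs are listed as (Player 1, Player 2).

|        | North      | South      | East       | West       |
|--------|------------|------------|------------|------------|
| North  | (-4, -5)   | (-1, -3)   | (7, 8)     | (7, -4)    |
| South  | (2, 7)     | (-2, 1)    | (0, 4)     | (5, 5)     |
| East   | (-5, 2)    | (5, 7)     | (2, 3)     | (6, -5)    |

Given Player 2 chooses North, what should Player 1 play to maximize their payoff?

With Player 2 fixed at North, Player 1's payoffs are: North → -4, South → 2, East → -5.
The maximum is 2, achieved by South.

South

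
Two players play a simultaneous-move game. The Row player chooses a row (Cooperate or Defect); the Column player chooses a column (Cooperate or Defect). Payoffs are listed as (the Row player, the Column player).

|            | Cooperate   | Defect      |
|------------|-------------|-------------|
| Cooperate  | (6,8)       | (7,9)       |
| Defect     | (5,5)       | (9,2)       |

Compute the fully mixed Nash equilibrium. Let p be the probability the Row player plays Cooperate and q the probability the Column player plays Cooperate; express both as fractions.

p = 3/4, q = 2/3

In a mixed NE each player is indifferent between their pure strategies, so the opponent's mix sets the indifference.
The Column player indifferent between Cooperate and Defect: p·8 + (1−p)·5 = p·9 + (1−p)·2 ⟹ 5 + 3p = 2 + 7p ⟹ p = 3/4.
The Row player indifferent between Cooperate and Defect: q·6 + (1−q)·7 = q·5 + (1−q)·9 ⟹ 7 + (-1)q = 9 + (-4)q ⟹ q = 2/3.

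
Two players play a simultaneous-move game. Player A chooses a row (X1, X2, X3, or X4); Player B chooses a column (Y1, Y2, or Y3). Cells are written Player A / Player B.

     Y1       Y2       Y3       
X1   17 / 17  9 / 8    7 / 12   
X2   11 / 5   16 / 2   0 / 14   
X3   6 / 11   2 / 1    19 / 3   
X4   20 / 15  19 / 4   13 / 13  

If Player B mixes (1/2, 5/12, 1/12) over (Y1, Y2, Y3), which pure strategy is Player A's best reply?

X4

Player A's best reply maximizes expected payoff against the mix.
X1: (1/2)·17 + (5/12)·9 + (1/12)·7 = 77/6
X2: (1/2)·11 + (5/12)·16 + (1/12)·0 = 73/6
X3: (1/2)·6 + (5/12)·2 + (1/12)·19 = 65/12
X4: (1/2)·20 + (5/12)·19 + (1/12)·13 = 19
Highest expected payoff is 19, from X4.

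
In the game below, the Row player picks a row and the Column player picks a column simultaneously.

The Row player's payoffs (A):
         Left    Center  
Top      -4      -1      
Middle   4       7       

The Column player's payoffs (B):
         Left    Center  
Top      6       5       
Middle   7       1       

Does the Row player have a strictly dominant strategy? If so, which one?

Middle

A strategy is strictly dominant if it gives the Row player a strictly higher payoff than every other strategy, against every choice by the opponent.
Middle strictly dominates: vs Left: 4 > -4; vs Center: 7 > -1.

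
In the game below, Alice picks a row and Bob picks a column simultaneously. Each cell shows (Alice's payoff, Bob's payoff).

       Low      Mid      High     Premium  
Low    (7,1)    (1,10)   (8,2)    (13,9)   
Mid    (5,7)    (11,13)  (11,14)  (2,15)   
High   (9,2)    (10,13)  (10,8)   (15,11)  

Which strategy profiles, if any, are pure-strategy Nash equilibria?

Find each player's best response to every opponent strategy; NE are the intersections.
Alice's best responses — vs Low: High (payoff 9); vs Mid: Mid (payoff 11); vs High: Mid (payoff 11); vs Premium: High (payoff 15).
Bob's best responses — vs Low: Mid (payoff 10); vs Mid: Premium (payoff 15); vs High: Mid (payoff 13).
No cell has both players best-responding. For instance, Alice's best reply to Low is High, but against High Bob prefers Mid over Low.

None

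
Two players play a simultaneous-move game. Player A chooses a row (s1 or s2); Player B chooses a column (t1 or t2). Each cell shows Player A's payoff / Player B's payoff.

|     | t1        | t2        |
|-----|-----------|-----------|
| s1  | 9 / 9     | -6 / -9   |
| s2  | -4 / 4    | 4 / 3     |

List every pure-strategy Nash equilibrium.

Check mutual best responses: a cell is a NE iff neither player can gain by unilaterally deviating.
Player A's best responses — vs t1: s1 (payoff 9); vs t2: s2 (payoff 4).
Player B's best responses — vs s1: t1 (payoff 9); vs s2: t1 (payoff 4).
The only mutual best response is (s1, t1); neither player gains by switching there.

(s1, t1)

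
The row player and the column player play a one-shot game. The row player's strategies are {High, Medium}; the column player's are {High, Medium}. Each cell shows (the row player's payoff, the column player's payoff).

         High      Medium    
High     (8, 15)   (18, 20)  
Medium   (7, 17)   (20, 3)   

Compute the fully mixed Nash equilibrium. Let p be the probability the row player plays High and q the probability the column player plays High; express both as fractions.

Each player's mixing probability is pinned down by making the *other* player indifferent.
The column player indifferent between High and Medium: p·15 + (1−p)·17 = p·20 + (1−p)·3 ⟹ 17 + (-2)p = 3 + 17p ⟹ p = 14/19.
The row player indifferent between High and Medium: q·8 + (1−q)·18 = q·7 + (1−q)·20 ⟹ 18 + (-10)q = 20 + (-13)q ⟹ q = 2/3.

p = 14/19, q = 2/3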